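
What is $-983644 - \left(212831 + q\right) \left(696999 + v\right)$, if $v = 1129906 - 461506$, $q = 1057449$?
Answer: $-1734440025364$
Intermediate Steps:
$v = 668400$
$-983644 - \left(212831 + q\right) \left(696999 + v\right) = -983644 - \left(212831 + 1057449\right) \left(696999 + 668400\right) = -983644 - 1270280 \cdot 1365399 = -983644 - 1734439041720 = -1734440025364$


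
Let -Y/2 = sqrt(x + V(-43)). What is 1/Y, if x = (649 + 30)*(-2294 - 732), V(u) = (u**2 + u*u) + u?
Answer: I*sqrt(2050999)/4101998 ≈ 0.00034913*I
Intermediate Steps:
V(u) = u + 2*u**2 (V(u) = (u**2 + u**2) + u = 2*u**2 + u = u + 2*u**2)
x = -2054654 (x = 679*(-3026) = -2054654)
Y = -2*I*sqrt(2050999) (Y = -2*sqrt(-2054654 - 43*(1 + 2*(-43))) = -2*sqrt(-2054654 - 43*(1 - 86)) = -2*sqrt(-2054654 - 43*(-85)) = -2*sqrt(-2054654 + 3655) = -2*I*sqrt(2050999) ≈ -2864.3*I)
1/Y = 1/(-2*I*sqrt(2050999)) = I*sqrt(2050999)/4101998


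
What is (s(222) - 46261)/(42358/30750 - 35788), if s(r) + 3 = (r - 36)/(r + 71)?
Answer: 208410677250/161214261053 ≈ 1.2928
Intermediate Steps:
s(r) = -3 + (-36 + r)/(71 + r) (s(r) = -3 + (r - 36)/(r + 71) = -3 + (-36 + r)/(71 + r))
(s(222) - 46261)/(42358/30750 - 35788) = ((-249 - 2*222)/(71 + 222) - 46261)/(42358/30750 - 35788) = ((-249 - 444)/293 - 46261)/(42358*(1/30750) - 35788) = ((1/293)*(-693) - 46261)/(21179/15375 - 35788) = (-693/293 - 46261)/(-550219321/15375) = -13555166/293*(-15375/550219321) = 208410677250/161214261053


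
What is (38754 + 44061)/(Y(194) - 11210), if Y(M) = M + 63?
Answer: -27605/3651 ≈ -7.5609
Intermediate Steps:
Y(M) = 63 + M
(38754 + 44061)/(Y(194) - 11210) = (38754 + 44061)/((63 + 194) - 11210) = 82815/(257 - 11210) = 82815/(-10953) = 82815*(-1/10953) = -27605/3651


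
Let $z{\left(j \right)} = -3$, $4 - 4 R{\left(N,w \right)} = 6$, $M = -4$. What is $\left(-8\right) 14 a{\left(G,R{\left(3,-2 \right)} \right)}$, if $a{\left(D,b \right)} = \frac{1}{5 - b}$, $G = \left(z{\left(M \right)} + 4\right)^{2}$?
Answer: $- \frac{224}{11} \approx -20.364$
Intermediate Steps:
$R{\left(N,w \right)} = - \frac{1}{2}$ ($R{\left(N,w \right)} = 1 - \frac{3}{2} = - \frac{1}{2}$)
$G = 1$ ($G = \left(-3 + 4\right)^{2} = 1^{2} = 1$)
$\left(-8\right) 14 a{\left(G,R{\left(3,-2 \right)} \right)} = \left(-8\right) 14 \left(- \frac{1}{-5 - \frac{1}{2}}\right) = - 112 \left(- \frac{1}{- \frac{11}{2}}\right) = - 112 \left(\left(-1\right) \left(- \frac{2}{11}\right)\right) = \left(-112\right) \frac{2}{11} = - \frac{224}{11}$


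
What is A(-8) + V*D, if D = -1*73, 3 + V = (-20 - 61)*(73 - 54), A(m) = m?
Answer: 112558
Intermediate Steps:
V = -1542 (V = -3 + (-20 - 61)*(73 - 54) = -3 - 81*19 = -3 - 1539 = -1542)
D = -73
A(-8) + V*D = -8 - 1542*(-73) = -8 + 112566 = 112558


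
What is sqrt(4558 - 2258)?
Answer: 10*sqrt(23) ≈ 47.958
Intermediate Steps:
sqrt(4558 - 2258) = sqrt(2300) = 10*sqrt(23)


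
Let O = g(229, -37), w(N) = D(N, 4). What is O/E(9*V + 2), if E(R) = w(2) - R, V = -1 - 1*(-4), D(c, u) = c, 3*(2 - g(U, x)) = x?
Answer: -43/81 ≈ -0.53086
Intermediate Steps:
g(U, x) = 2 - x/3
V = 3 (V = -1 + 4 = 3)
w(N) = N
O = 43/3 (O = 2 - ⅓*(-37) = 2 + 37/3 = 43/3 ≈ 14.333)
E(R) = 2 - R
O/E(9*V + 2) = 43/(3*(2 - (9*3 + 2))) = 43/(3*(2 - (27 + 2))) = 43/(3*(2 - 1*29)) = 43/(3*(2 - 29)) = (43/3)/(-27) = (43/3)*(-1/27) = -43/81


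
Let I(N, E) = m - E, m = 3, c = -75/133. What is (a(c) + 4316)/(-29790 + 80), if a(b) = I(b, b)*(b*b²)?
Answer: -675139771543/4648140210455 ≈ -0.14525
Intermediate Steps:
c = -75/133 (c = -75*1/133 = -75/133 ≈ -0.56391)
I(N, E) = 3 - E
a(b) = b³*(3 - b) (a(b) = (3 - b)*(b*b²) = (3 - b)*b³ = b³*(3 - b))
(a(c) + 4316)/(-29790 + 80) = ((-75/133)³*(3 - 1*(-75/133)) + 4316)/(-29790 + 80) = (-421875*(3 + 75/133)/2352637 + 4316)/(-29710) = (-421875/2352637*474/133 + 4316)*(-1/29710) = (-199968750/312900721 + 4316)*(-1/29710) = (1350279543086/312900721)*(-1/29710) = -675139771543/4648140210455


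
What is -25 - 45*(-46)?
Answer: 2045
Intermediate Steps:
-25 - 45*(-46) = -25 + 2070 = 2045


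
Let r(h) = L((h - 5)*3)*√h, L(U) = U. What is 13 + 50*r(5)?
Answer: 13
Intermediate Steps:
r(h) = √h*(-15 + 3*h) (r(h) = ((h - 5)*3)*√h = ((-5 + h)*3)*√h = (-15 + 3*h)*√h = √h*(-15 + 3*h))
13 + 50*r(5) = 13 + 50*(3*√5*(-5 + 5)) = 13 + 50*(3*√5*0) = 13 + 50*0 = 13 + 0 = 13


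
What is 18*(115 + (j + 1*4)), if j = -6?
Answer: 2034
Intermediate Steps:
18*(115 + (j + 1*4)) = 18*(115 + (-6 + 1*4)) = 18*(115 + (-6 + 4)) = 18*(115 - 2) = 18*113 = 2034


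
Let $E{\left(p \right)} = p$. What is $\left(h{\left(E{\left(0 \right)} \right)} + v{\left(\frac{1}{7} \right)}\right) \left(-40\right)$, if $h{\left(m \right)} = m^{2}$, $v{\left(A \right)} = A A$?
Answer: $- \frac{40}{49} \approx -0.81633$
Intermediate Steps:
$v{\left(A \right)} = A^{2}$
$\left(h{\left(E{\left(0 \right)} \right)} + v{\left(\frac{1}{7} \right)}\right) \left(-40\right) = \left(0^{2} + \left(\frac{1}{7}\right)^{2}\right) \left(-40\right) = \left(0 + \left(\frac{1}{7}\right)^{2}\right) \left(-40\right) = \left(0 + \frac{1}{49}\right) \left(-40\right) = \frac{1}{49} \left(-40\right) = - \frac{40}{49}$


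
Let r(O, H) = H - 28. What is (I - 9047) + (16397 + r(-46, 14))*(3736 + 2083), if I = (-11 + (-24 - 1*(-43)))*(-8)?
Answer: 95323566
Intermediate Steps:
r(O, H) = -28 + H
I = -64 (I = (-11 + (-24 + 43))*(-8) = (-11 + 19)*(-8) = 8*(-8) = -64)
(I - 9047) + (16397 + r(-46, 14))*(3736 + 2083) = (-64 - 9047) + (16397 + (-28 + 14))*(3736 + 2083) = -9111 + (16397 - 14)*5819 = -9111 + 16383*5819 = -9111 + 95332677 = 95323566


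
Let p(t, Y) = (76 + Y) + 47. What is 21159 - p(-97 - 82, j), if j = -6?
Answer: 21042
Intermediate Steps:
p(t, Y) = 123 + Y
21159 - p(-97 - 82, j) = 21159 - (123 - 6) = 21159 - 1*117 = 21159 - 117 = 21042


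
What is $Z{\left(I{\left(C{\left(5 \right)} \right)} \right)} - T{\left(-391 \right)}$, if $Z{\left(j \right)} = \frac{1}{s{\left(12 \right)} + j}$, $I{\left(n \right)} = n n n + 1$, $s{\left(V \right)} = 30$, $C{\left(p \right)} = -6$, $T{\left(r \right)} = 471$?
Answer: $- \frac{87136}{185} \approx -471.01$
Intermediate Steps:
$I{\left(n \right)} = 1 + n^{3}$ ($I{\left(n \right)} = n^{2} n + 1 = n^{3} + 1 = 1 + n^{3}$)
$Z{\left(j \right)} = \frac{1}{30 + j}$
$Z{\left(I{\left(C{\left(5 \right)} \right)} \right)} - T{\left(-391 \right)} = \frac{1}{30 + \left(1 + \left(-6\right)^{3}\right)} - 471 = \frac{1}{30 + \left(1 - 216\right)} - 471 = \frac{1}{30 - 215} - 471 = \frac{1}{-185} - 471 = - \frac{1}{185} - 471 = - \frac{87136}{185}$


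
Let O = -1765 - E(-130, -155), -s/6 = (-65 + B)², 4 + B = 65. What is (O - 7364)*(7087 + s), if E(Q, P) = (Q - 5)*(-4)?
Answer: -67595979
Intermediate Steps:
B = 61 (B = -4 + 65 = 61)
s = -96 (s = -6*(-65 + 61)² = -6*(-4)² = -6*16 = -96)
E(Q, P) = 20 - 4*Q (E(Q, P) = (-5 + Q)*(-4) = 20 - 4*Q)
O = -2305 (O = -1765 - (20 - 4*(-130)) = -1765 - (20 + 520) = -1765 - 1*540 = -1765 - 540 = -2305)
(O - 7364)*(7087 + s) = (-2305 - 7364)*(7087 - 96) = -9669*6991 = -67595979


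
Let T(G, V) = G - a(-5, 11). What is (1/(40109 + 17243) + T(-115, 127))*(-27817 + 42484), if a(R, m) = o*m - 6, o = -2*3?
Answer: -36170802045/57352 ≈ -6.3068e+5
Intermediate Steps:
o = -6
a(R, m) = -6 - 6*m (a(R, m) = -6*m - 6 = -6 - 6*m)
T(G, V) = 72 + G (T(G, V) = G - (-6 - 6*11) = G - (-6 - 66) = G - 1*(-72) = G + 72 = 72 + G)
(1/(40109 + 17243) + T(-115, 127))*(-27817 + 42484) = (1/(40109 + 17243) + (72 - 115))*(-27817 + 42484) = (1/57352 - 43)*14667 = -2466135/57352*14667 = -36170802045/57352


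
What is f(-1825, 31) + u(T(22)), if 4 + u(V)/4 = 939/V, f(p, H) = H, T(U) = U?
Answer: 2043/11 ≈ 185.73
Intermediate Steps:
u(V) = -16 + 3756/V (u(V) = -16 + 4*(939/V) = -16 + 3756/V)
f(-1825, 31) + u(T(22)) = 31 + (-16 + 3756/22) = 31 + (-16 + 3756*(1/22)) = 31 + (-16 + 1878/11) = 31 + 1702/11 = 2043/11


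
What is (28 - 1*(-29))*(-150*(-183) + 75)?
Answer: 1568925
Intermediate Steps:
(28 - 1*(-29))*(-150*(-183) + 75) = (28 + 29)*(27450 + 75) = 57*27525 = 1568925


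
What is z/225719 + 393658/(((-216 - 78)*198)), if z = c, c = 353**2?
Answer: -40801175497/6569777214 ≈ -6.2104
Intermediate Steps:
c = 124609
z = 124609
z/225719 + 393658/(((-216 - 78)*198)) = 124609/225719 + 393658/(((-216 - 78)*198)) = 124609*(1/225719) + 393658/((-294*198)) = 124609/225719 + 393658/(-58212) = 124609/225719 + 393658*(-1/58212) = 124609/225719 - 196829/29106 = -40801175497/6569777214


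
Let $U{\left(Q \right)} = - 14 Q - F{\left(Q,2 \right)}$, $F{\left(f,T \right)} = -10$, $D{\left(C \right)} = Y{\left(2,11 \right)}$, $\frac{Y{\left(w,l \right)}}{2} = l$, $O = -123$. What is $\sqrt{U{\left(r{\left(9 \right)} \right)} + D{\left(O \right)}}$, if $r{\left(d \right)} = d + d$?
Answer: $2 i \sqrt{55} \approx 14.832 i$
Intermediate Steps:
$Y{\left(w,l \right)} = 2 l$
$D{\left(C \right)} = 22$ ($D{\left(C \right)} = 2 \cdot 11 = 22$)
$r{\left(d \right)} = 2 d$
$U{\left(Q \right)} = 10 - 14 Q$ ($U{\left(Q \right)} = - 14 Q - -10 = - 14 Q + 10 = 10 - 14 Q$)
$\sqrt{U{\left(r{\left(9 \right)} \right)} + D{\left(O \right)}} = \sqrt{\left(10 - 14 \cdot 2 \cdot 9\right) + 22} = \sqrt{\left(10 - 252\right) + 22} = \sqrt{-242 + 22} = \sqrt{-220} = 2 i \sqrt{55}$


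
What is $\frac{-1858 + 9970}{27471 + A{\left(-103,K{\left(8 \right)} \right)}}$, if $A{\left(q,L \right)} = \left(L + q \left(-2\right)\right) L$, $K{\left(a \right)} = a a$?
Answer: $\frac{2704}{14917} \approx 0.18127$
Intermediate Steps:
$K{\left(a \right)} = a^{2}$
$A{\left(q,L \right)} = L \left(L - 2 q\right)$ ($A{\left(q,L \right)} = \left(L - 2 q\right) L = L \left(L - 2 q\right)$)
$\frac{-1858 + 9970}{27471 + A{\left(-103,K{\left(8 \right)} \right)}} = \frac{-1858 + 9970}{27471 + 8^{2} \left(8^{2} - -206\right)} = \frac{8112}{27471 + 64 \left(64 + 206\right)} = \frac{8112}{27471 + 64 \cdot 270} = \frac{8112}{27471 + 17280} = \frac{8112}{44751} = 8112 \cdot \frac{1}{44751} = \frac{2704}{14917}$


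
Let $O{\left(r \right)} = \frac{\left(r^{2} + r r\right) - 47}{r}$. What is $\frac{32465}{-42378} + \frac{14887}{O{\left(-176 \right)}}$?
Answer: $- \frac{12560539129}{291490010} \approx -43.091$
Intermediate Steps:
$O{\left(r \right)} = \frac{-47 + 2 r^{2}}{r}$ ($O{\left(r \right)} = \frac{\left(r^{2} + r^{2}\right) - 47}{r} = \frac{2 r^{2} - 47}{r} = \frac{-47 + 2 r^{2}}{r}$)
$\frac{32465}{-42378} + \frac{14887}{O{\left(-176 \right)}} = \frac{32465}{-42378} + \frac{14887}{- \frac{47}{-176} + 2 \left(-176\right)} = 32465 \left(- \frac{1}{42378}\right) + \frac{14887}{\left(-47\right) \left(- \frac{1}{176}\right) - 352} = - \frac{32465}{42378} + \frac{14887}{\frac{47}{176} - 352} = - \frac{32465}{42378} + \frac{14887}{- \frac{61905}{176}} = - \frac{32465}{42378} + 14887 \left(- \frac{176}{61905}\right) = - \frac{32465}{42378} - \frac{2620112}{61905} = - \frac{12560539129}{291490010}$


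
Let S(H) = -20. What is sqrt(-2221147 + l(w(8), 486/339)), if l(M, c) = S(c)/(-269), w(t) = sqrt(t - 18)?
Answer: I*sqrt(160724412687)/269 ≈ 1490.4*I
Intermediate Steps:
w(t) = sqrt(-18 + t)
l(M, c) = 20/269 (l(M, c) = -20/(-269) = -20*(-1/269) = 20/269)
sqrt(-2221147 + l(w(8), 486/339)) = sqrt(-2221147 + 20/269) = sqrt(-597488523/269) = I*sqrt(160724412687)/269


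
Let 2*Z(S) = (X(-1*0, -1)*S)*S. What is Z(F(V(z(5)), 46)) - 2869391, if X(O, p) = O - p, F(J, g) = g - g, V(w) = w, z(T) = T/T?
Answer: -2869391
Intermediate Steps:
z(T) = 1
F(J, g) = 0
Z(S) = S²/2 (Z(S) = (((-1*0 - 1*(-1))*S)*S)/2 = (((0 + 1)*S)*S)/2 = ((1*S)*S)/2 = (S*S)/2 = S²/2)
Z(F(V(z(5)), 46)) - 2869391 = (½)*0² - 2869391 = (½)*0 - 2869391 = 0 - 2869391 = -2869391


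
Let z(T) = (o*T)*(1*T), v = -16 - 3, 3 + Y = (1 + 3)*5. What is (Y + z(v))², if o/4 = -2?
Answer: 8242641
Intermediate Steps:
o = -8 (o = 4*(-2) = -8)
Y = 17 (Y = -3 + (1 + 3)*5 = -3 + 4*5 = -3 + 20 = 17)
v = -19
z(T) = -8*T² (z(T) = (-8*T)*(1*T) = (-8*T)*T = -8*T²)
(Y + z(v))² = (17 - 8*(-19)²)² = (17 - 8*361)² = (17 - 2888)² = (-2871)² = 8242641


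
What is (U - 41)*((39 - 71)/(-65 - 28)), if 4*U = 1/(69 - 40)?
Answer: -12680/899 ≈ -14.105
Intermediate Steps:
U = 1/116 (U = 1/(4*(69 - 40)) = (¼)/29 = (¼)*(1/29) = 1/116 ≈ 0.0086207)
(U - 41)*((39 - 71)/(-65 - 28)) = (1/116 - 41)*((39 - 71)/(-65 - 28)) = -(-38040)/(29*(-93)) = -(-38040)*(-1)/(29*93) = -4755/116*32/93 = -12680/899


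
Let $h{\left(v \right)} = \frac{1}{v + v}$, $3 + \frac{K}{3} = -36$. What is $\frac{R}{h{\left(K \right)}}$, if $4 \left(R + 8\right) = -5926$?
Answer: $348543$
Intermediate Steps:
$K = -117$ ($K = -9 + 3 \left(-36\right) = -9 - 108 = -117$)
$h{\left(v \right)} = \frac{1}{2 v}$
$R = - \frac{2979}{2}$ ($R = -8 + \frac{1}{4} \left(-5926\right) = -8 - \frac{2963}{2} = - \frac{2979}{2} \approx -1489.5$)
$\frac{R}{h{\left(K \right)}} = - \frac{2979}{2 \frac{1}{2 \left(-117\right)}} = - \frac{2979}{2 \cdot \frac{1}{2} \left(- \frac{1}{117}\right)} = - \frac{2979}{2 \left(- \frac{1}{234}\right)} = \left(- \frac{2979}{2}\right) \left(-234\right) = 348543$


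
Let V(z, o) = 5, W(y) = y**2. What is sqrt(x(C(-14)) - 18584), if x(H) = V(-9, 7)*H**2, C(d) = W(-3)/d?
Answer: I*sqrt(3642059)/14 ≈ 136.32*I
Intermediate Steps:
C(d) = 9/d (C(d) = (-3)**2/d = 9/d)
x(H) = 5*H**2
sqrt(x(C(-14)) - 18584) = sqrt(5*(9/(-14))**2 - 18584) = sqrt(5*(9*(-1/14))**2 - 18584) = sqrt(5*(-9/14)**2 - 18584) = sqrt(5*(81/196) - 18584) = sqrt(405/196 - 18584) = sqrt(-3642059/196) = I*sqrt(3642059)/14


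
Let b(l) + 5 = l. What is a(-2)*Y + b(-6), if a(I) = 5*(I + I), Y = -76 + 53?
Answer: 449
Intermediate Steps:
Y = -23
b(l) = -5 + l
a(I) = 10*I (a(I) = 5*(2*I) = 10*I)
a(-2)*Y + b(-6) = (10*(-2))*(-23) + (-5 - 6) = -20*(-23) - 11 = 460 - 11 = 449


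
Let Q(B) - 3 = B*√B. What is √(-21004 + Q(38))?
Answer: √(-21001 + 38*√38) ≈ 144.11*I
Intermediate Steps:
Q(B) = 3 + B^(3/2) (Q(B) = 3 + B*√B = 3 + B^(3/2))
√(-21004 + Q(38)) = √(-21004 + (3 + 38^(3/2))) = √(-21004 + (3 + 38*√38)) = √(-21001 + 38*√38)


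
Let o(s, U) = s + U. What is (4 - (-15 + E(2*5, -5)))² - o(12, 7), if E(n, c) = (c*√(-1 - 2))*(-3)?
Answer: -333 - 570*I*√3 ≈ -333.0 - 987.27*I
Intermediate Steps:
E(n, c) = -3*I*c*√3 (E(n, c) = (c*√(-3))*(-3) = (c*(I*√3))*(-3) = (I*c*√3)*(-3) = -3*I*c*√3)
o(s, U) = U + s
(4 - (-15 + E(2*5, -5)))² - o(12, 7) = (4 - (-15 - 3*I*(-5)*√3))² - (7 + 12) = (4 - (-15 + 15*I*√3))² - 1*19 = (4 + (15 - 15*I*√3))² - 19 = (19 - 15*I*√3)² - 19 = -19 + (19 - 15*I*√3)²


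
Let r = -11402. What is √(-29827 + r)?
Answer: 9*I*√509 ≈ 203.05*I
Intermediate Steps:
√(-29827 + r) = √(-29827 - 11402) = √(-41229) = 9*I*√509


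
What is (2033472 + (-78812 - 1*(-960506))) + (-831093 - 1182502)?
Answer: 901571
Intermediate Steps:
(2033472 + (-78812 - 1*(-960506))) + (-831093 - 1182502) = (2033472 + (-78812 + 960506)) - 2013595 = (2033472 + 881694) - 2013595 = 2915166 - 2013595 = 901571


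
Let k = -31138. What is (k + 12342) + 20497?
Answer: 1701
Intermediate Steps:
(k + 12342) + 20497 = (-31138 + 12342) + 20497 = -18796 + 20497 = 1701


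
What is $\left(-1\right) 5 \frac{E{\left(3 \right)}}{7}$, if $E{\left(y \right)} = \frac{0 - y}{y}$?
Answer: $\frac{5}{7} \approx 0.71429$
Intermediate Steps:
$E{\left(y \right)} = -1$ ($E{\left(y \right)} = \frac{\left(-1\right) y}{y} = -1$)
$\left(-1\right) 5 \frac{E{\left(3 \right)}}{7} = \left(-1\right) 5 \left(- \frac{1}{7}\right) = - 5 \left(\left(-1\right) \frac{1}{7}\right) = \left(-5\right) \left(- \frac{1}{7}\right) = \frac{5}{7}$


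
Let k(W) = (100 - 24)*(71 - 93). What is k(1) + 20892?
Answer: 19220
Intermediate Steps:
k(W) = -1672 (k(W) = 76*(-22) = -1672)
k(1) + 20892 = -1672 + 20892 = 19220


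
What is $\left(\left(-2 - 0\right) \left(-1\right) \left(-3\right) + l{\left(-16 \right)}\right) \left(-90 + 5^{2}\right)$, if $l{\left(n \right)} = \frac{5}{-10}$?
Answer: $\frac{845}{2} \approx 422.5$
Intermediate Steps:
$l{\left(n \right)} = - \frac{1}{2}$ ($l{\left(n \right)} = 5 \left(- \frac{1}{10}\right) = - \frac{1}{2}$)
$\left(\left(-2 - 0\right) \left(-1\right) \left(-3\right) + l{\left(-16 \right)}\right) \left(-90 + 5^{2}\right) = \left(\left(-2 - 0\right) \left(-1\right) \left(-3\right) - \frac{1}{2}\right) \left(-90 + 5^{2}\right) = \left(\left(-2 + 0\right) \left(-1\right) \left(-3\right) - \frac{1}{2}\right) \left(-90 + 25\right) = \left(\left(-2\right) \left(-1\right) \left(-3\right) - \frac{1}{2}\right) \left(-65\right) = \left(2 \left(-3\right) - \frac{1}{2}\right) \left(-65\right) = \left(-6 - \frac{1}{2}\right) \left(-65\right) = \left(- \frac{13}{2}\right) \left(-65\right) = \frac{845}{2}$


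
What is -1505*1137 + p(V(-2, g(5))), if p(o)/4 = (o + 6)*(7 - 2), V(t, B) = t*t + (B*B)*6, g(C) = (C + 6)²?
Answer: 45935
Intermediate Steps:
g(C) = (6 + C)²
V(t, B) = t² + 6*B² (V(t, B) = t² + B²*6 = t² + 6*B²)
p(o) = 120 + 20*o (p(o) = 4*((o + 6)*(7 - 2)) = 4*((6 + o)*5) = 4*(30 + 5*o) = 120 + 20*o)
-1505*1137 + p(V(-2, g(5))) = -1505*1137 + (120 + 20*((-2)² + 6*((6 + 5)²)²)) = -1711185 + (120 + 20*(4 + 6*(11²)²)) = -1711185 + (120 + 20*(4 + 6*121²)) = -1711185 + (120 + 20*(4 + 6*14641)) = -1711185 + (120 + 20*(4 + 87846)) = -1711185 + (120 + 20*87850) = -1711185 + (120 + 1757000) = -1711185 + 1757120 = 45935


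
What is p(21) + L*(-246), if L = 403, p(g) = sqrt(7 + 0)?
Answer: -99138 + sqrt(7) ≈ -99135.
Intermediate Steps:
p(g) = sqrt(7)
p(21) + L*(-246) = sqrt(7) + 403*(-246) = sqrt(7) - 99138 = -99138 + sqrt(7)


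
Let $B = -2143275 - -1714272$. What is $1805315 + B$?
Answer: $1376312$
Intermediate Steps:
$B = -429003$ ($B = -2143275 + 1714272 = -429003$)
$1805315 + B = 1805315 - 429003 = 1376312$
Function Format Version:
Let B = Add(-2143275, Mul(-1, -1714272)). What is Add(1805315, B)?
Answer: 1376312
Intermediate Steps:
B = -429003 (B = Add(-2143275, 1714272) = -429003)
Add(1805315, B) = Add(1805315, -429003) = 1376312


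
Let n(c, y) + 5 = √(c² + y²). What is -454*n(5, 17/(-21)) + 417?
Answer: 2687 - 454*√11314/21 ≈ 387.44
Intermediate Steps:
n(c, y) = -5 + √(c² + y²)
-454*n(5, 17/(-21)) + 417 = -454*(-5 + √(5² + (17/(-21))²)) + 417 = -454*(-5 + √(25 + (17*(-1/21))²)) + 417 = -454*(-5 + √(25 + (-17/21)²)) + 417 = -454*(-5 + √(25 + 289/441)) + 417 = -454*(-5 + √(11314/441)) + 417 = -454*(-5 + √11314/21) + 417 = (2270 - 454*√11314/21) + 417 = 2687 - 454*√11314/21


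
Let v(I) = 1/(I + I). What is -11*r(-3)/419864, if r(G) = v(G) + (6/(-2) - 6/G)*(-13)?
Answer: -847/2519184 ≈ -0.00033622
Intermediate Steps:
v(I) = 1/(2*I)
r(G) = 39 + 157/(2*G) (r(G) = 1/(2*G) + (6/(-2) - 6/G)*(-13) = 1/(2*G) + (6*(-½) - 6/G)*(-13) = 1/(2*G) + (-3 - 6/G)*(-13) = 1/(2*G) + (39 + 78/G) = 39 + 157/(2*G))
-11*r(-3)/419864 = -11*(39 + (157/2)/(-3))/419864 = -11*(39 + (157/2)*(-⅓))/419864 = -11*(39 - 157/6)/419864 = -847/(6*419864) = -11*77/2519184 = -847/2519184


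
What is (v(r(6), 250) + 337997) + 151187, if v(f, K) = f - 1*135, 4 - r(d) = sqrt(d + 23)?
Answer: 489053 - sqrt(29) ≈ 4.8905e+5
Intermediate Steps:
r(d) = 4 - sqrt(23 + d) (r(d) = 4 - sqrt(d + 23) = 4 - sqrt(23 + d))
v(f, K) = -135 + f (v(f, K) = f - 135 = -135 + f)
(v(r(6), 250) + 337997) + 151187 = ((-135 + (4 - sqrt(23 + 6))) + 337997) + 151187 = ((-135 + (4 - sqrt(29))) + 337997) + 151187 = ((-131 - sqrt(29)) + 337997) + 151187 = (337866 - sqrt(29)) + 151187 = 489053 - sqrt(29)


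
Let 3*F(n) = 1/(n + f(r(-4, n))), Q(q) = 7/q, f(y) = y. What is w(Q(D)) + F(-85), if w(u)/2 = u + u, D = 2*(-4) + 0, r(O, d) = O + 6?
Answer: -1745/498 ≈ -3.5040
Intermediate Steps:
r(O, d) = 6 + O
D = -8 (D = -8 + 0 = -8)
w(u) = 4*u (w(u) = 2*(u + u) = 2*(2*u) = 4*u)
F(n) = 1/(3*(2 + n)) (F(n) = 1/(3*(n + (6 - 4))) = 1/(3*(n + 2)) = 1/(3*(2 + n)))
w(Q(D)) + F(-85) = 4*(7/(-8)) + 1/(3*(2 - 85)) = 4*(7*(-⅛)) + (⅓)/(-83) = 4*(-7/8) + (⅓)*(-1/83) = -7/2 - 1/249 = -1745/498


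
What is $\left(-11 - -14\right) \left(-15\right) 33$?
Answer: $-1485$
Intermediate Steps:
$\left(-11 - -14\right) \left(-15\right) 33 = \left(-11 + 14\right) \left(-15\right) 33 = 3 \left(-15\right) 33 = \left(-45\right) 33 = -1485$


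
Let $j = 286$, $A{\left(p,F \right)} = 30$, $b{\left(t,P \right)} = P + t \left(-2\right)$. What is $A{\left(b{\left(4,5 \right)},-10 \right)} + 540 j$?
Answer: $154470$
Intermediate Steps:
$b{\left(t,P \right)} = P - 2 t$
$A{\left(b{\left(4,5 \right)},-10 \right)} + 540 j = 30 + 540 \cdot 286 = 30 + 154440 = 154470$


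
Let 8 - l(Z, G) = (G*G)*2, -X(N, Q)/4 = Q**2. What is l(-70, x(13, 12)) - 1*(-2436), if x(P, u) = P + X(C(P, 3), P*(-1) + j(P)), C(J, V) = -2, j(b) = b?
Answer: 2106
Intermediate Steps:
X(N, Q) = -4*Q**2
x(P, u) = P (x(P, u) = P - 4*(P*(-1) + P)**2 = P - 4*(-P + P)**2 = P - 4*0**2 = P - 4*0 = P + 0 = P)
l(Z, G) = 8 - 2*G**2 (l(Z, G) = 8 - G*G*2 = 8 - G**2*2 = 8 - 2*G**2)
l(-70, x(13, 12)) - 1*(-2436) = (8 - 2*13**2) - 1*(-2436) = (8 - 2*169) + 2436 = (8 - 338) + 2436 = -330 + 2436 = 2106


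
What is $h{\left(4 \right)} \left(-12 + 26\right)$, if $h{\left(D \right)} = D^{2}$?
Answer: $224$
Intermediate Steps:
$h{\left(4 \right)} \left(-12 + 26\right) = 4^{2} \left(-12 + 26\right) = 16 \cdot 14 = 224$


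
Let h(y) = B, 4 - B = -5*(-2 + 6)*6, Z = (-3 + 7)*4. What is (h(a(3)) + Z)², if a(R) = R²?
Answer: 19600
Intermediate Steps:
Z = 16 (Z = 4*4 = 16)
B = 124 (B = 4 - (-5*(-2 + 6))*6 = 4 - (-5*4)*6 = 4 - (-20)*6 = 4 - 1*(-120) = 4 + 120 = 124)
h(y) = 124
(h(a(3)) + Z)² = (124 + 16)² = 140² = 19600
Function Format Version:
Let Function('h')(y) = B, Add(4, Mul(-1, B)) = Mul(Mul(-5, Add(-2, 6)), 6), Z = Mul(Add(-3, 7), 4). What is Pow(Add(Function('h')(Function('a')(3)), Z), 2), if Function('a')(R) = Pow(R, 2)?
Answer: 19600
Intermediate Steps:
Z = 16 (Z = Mul(4, 4) = 16)
B = 124 (B = Add(4, Mul(-1, Mul(Mul(-5, Add(-2, 6)), 6))) = Add(4, Mul(-1, Mul(Mul(-5, 4), 6))) = Add(4, Mul(-1, Mul(-20, 6))) = Add(4, Mul(-1, -120)) = Add(4, 120) = 124)
Function('h')(y) = 124
Pow(Add(Function('h')(Function('a')(3)), Z), 2) = Pow(Add(124, 16), 2) = Pow(140, 2) = 19600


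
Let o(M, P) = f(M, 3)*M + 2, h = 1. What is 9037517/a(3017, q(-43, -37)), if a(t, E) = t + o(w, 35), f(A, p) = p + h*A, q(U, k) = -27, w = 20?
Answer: 9037517/3479 ≈ 2597.7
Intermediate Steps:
f(A, p) = A + p (f(A, p) = p + 1*A = p + A = A + p)
o(M, P) = 2 + M*(3 + M) (o(M, P) = (M + 3)*M + 2 = (3 + M)*M + 2 = M*(3 + M) + 2 = 2 + M*(3 + M))
a(t, E) = 462 + t (a(t, E) = t + (2 + 20*(3 + 20)) = t + (2 + 20*23) = t + (2 + 460) = t + 462 = 462 + t)
9037517/a(3017, q(-43, -37)) = 9037517/(462 + 3017) = 9037517/3479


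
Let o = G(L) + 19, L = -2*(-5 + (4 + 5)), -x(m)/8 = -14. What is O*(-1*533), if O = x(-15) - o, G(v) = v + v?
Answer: -58097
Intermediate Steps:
x(m) = 112 (x(m) = -8*(-14) = 112)
L = -8 (L = -2*(-5 + 9) = -2*4 = -8)
G(v) = 2*v
o = 3 (o = 2*(-8) + 19 = -16 + 19 = 3)
O = 109 (O = 112 - 1*3 = 112 - 3 = 109)
O*(-1*533) = 109*(-1*533) = 109*(-533) = -58097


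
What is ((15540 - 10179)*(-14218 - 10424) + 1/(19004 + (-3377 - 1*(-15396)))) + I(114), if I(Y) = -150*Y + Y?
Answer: -4098844011203/31023 ≈ -1.3212e+8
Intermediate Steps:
I(Y) = -149*Y
((15540 - 10179)*(-14218 - 10424) + 1/(19004 + (-3377 - 1*(-15396)))) + I(114) = ((15540 - 10179)*(-14218 - 10424) + 1/(19004 + (-3377 - 1*(-15396)))) - 149*114 = (5361*(-24642) + 1/(19004 + (-3377 + 15396))) - 16986 = (-132105762 + 1/(19004 + 12019)) - 16986 = (-132105762 + 1/31023) - 16986 = -4098317054525/31023 - 16986 = -4098844011203/31023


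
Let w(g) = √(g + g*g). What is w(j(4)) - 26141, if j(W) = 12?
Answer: -26141 + 2*√39 ≈ -26129.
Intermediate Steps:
w(g) = √(g + g²)
w(j(4)) - 26141 = √(12*(1 + 12)) - 26141 = √(12*13) - 26141 = √156 - 26141 = 2*√39 - 26141 = -26141 + 2*√39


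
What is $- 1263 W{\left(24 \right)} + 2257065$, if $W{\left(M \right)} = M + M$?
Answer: $2196441$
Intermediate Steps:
$W{\left(M \right)} = 2 M$
$- 1263 W{\left(24 \right)} + 2257065 = - 1263 \cdot 2 \cdot 24 + 2257065 = \left(-1263\right) 48 + 2257065 = -60624 + 2257065 = 2196441$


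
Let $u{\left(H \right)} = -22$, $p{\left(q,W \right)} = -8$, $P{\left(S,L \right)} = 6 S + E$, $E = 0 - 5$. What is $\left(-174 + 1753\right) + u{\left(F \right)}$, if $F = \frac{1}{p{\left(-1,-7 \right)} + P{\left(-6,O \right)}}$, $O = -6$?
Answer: $1557$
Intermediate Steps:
$E = -5$
$P{\left(S,L \right)} = -5 + 6 S$ ($P{\left(S,L \right)} = 6 S - 5 = -5 + 6 S$)
$F = - \frac{1}{49}$ ($F = \frac{1}{-8 + \left(-5 + 6 \left(-6\right)\right)} = \frac{1}{-8 - 41} = \frac{1}{-49} = - \frac{1}{49} \approx -0.020408$)
$\left(-174 + 1753\right) + u{\left(F \right)} = \left(-174 + 1753\right) - 22 = 1579 - 22 = 1557$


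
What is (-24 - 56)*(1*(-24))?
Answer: 1920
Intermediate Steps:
(-24 - 56)*(1*(-24)) = -80*(-24) = 1920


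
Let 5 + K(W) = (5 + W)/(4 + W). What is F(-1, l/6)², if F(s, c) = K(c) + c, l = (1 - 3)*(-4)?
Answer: 14161/2304 ≈ 6.1463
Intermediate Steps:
l = 8 (l = -2*(-4) = 8)
K(W) = -5 + (5 + W)/(4 + W)
F(s, c) = c + (-15 - 4*c)/(4 + c) (F(s, c) = (-15 - 4*c)/(4 + c) + c = c + (-15 - 4*c)/(4 + c))
F(-1, l/6)² = ((-15 + (8/6)²)/(4 + 8/6))² = ((-15 + (8*(⅙))²)/(4 + 8*(⅙)))² = ((-15 + (4/3)²)/(4 + 4/3))² = ((-15 + 16/9)/(16/3))² = ((3/16)*(-119/9))² = (-119/48)² = 14161/2304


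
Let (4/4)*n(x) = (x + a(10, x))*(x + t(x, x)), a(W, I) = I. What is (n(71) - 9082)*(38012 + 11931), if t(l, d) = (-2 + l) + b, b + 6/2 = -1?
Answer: 510916890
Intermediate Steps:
b = -4 (b = -3 - 1 = -4)
t(l, d) = -6 + l (t(l, d) = (-2 + l) - 4 = -6 + l)
n(x) = 2*x*(-6 + 2*x) (n(x) = (x + x)*(x + (-6 + x)) = (2*x)*(-6 + 2*x) = 2*x*(-6 + 2*x))
(n(71) - 9082)*(38012 + 11931) = (4*71*(-3 + 71) - 9082)*(38012 + 11931) = (4*71*68 - 9082)*49943 = (19312 - 9082)*49943 = 10230*49943 = 510916890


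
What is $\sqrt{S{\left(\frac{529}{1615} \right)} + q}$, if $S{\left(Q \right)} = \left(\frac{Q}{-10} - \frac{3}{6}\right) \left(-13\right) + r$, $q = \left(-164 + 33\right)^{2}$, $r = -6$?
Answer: $\frac{\sqrt{44762163973}}{1615} \approx 131.0$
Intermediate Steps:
$q = 17161$ ($q = \left(-131\right)^{2} = 17161$)
$S{\left(Q \right)} = \frac{1}{2} + \frac{13 Q}{10}$ ($S{\left(Q \right)} = \left(\frac{Q}{-10} - \frac{3}{6}\right) \left(-13\right) - 6 = \left(Q \left(- \frac{1}{10}\right) - \frac{1}{2}\right) \left(-13\right) - 6 = \left(- \frac{Q}{10} - \frac{1}{2}\right) \left(-13\right) - 6 = \left(- \frac{1}{2} - \frac{Q}{10}\right) \left(-13\right) - 6 = \left(\frac{13}{2} + \frac{13 Q}{10}\right) - 6 = \frac{1}{2} + \frac{13 Q}{10}$)
$\sqrt{S{\left(\frac{529}{1615} \right)} + q} = \sqrt{\left(\frac{1}{2} + \frac{13 \cdot \frac{529}{1615}}{10}\right) + 17161} = \sqrt{\left(\frac{1}{2} + \frac{13 \cdot 529 \cdot \frac{1}{1615}}{10}\right) + 17161} = \sqrt{\left(\frac{1}{2} + \frac{13}{10} \cdot \frac{529}{1615}\right) + 17161} = \sqrt{\left(\frac{1}{2} + \frac{6877}{16150}\right) + 17161} = \sqrt{\frac{7476}{8075} + 17161} = \sqrt{\frac{138582551}{8075}} = \frac{\sqrt{44762163973}}{1615}$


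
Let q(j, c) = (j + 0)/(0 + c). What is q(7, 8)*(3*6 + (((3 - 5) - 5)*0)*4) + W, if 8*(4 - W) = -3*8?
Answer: 91/4 ≈ 22.750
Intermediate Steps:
W = 7 (W = 4 - (-3)*8/8 = 4 - ⅛*(-24) = 4 + 3 = 7)
q(j, c) = j/c
q(7, 8)*(3*6 + (((3 - 5) - 5)*0)*4) + W = (7/8)*(3*6 + (((3 - 5) - 5)*0)*4) + 7 = (7*(⅛))*(18 + ((-2 - 5)*0)*4) + 7 = 7*(18 - 7*0*4)/8 + 7 = 7*(18 + 0*4)/8 + 7 = 7*(18 + 0)/8 + 7 = (7/8)*18 + 7 = 63/4 + 7 = 91/4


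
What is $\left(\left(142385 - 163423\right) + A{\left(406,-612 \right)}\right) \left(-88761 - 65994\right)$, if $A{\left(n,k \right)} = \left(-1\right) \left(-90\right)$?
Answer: $3241807740$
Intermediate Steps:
$A{\left(n,k \right)} = 90$
$\left(\left(142385 - 163423\right) + A{\left(406,-612 \right)}\right) \left(-88761 - 65994\right) = \left(\left(142385 - 163423\right) + 90\right) \left(-88761 - 65994\right) = \left(-21038 + 90\right) \left(-154755\right) = \left(-20948\right) \left(-154755\right) = 3241807740$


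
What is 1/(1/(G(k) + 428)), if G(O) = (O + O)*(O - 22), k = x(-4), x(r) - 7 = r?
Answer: 314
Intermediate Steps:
x(r) = 7 + r
k = 3 (k = 7 - 4 = 3)
G(O) = 2*O*(-22 + O) (G(O) = (2*O)*(-22 + O) = 2*O*(-22 + O))
1/(1/(G(k) + 428)) = 1/(1/(2*3*(-22 + 3) + 428)) = 1/(1/(2*3*(-19) + 428)) = 1/(1/(-114 + 428)) = 1/(1/314) = 314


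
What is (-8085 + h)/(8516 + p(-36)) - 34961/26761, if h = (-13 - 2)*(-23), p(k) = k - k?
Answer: -126214504/56974169 ≈ -2.2153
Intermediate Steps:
p(k) = 0
h = 345 (h = -15*(-23) = 345)
(-8085 + h)/(8516 + p(-36)) - 34961/26761 = (-8085 + 345)/(8516 + 0) - 34961/26761 = -7740/8516 - 34961/26761 = -7740*1/8516 - 1*34961/26761 = -1935/2129 - 34961/26761 = -126214504/56974169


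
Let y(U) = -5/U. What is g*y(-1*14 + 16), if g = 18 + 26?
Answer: -110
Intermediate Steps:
g = 44
g*y(-1*14 + 16) = 44*(-5/(-1*14 + 16)) = 44*(-5/(-14 + 16)) = 44*(-5/2) = -110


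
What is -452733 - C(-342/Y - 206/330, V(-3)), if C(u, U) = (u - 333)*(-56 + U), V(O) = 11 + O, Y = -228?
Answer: -25777123/55 ≈ -4.6868e+5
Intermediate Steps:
C(u, U) = (-333 + u)*(-56 + U)
-452733 - C(-342/Y - 206/330, V(-3)) = -452733 - (18648 - 333*(11 - 3) - 56*(-342/(-228) - 206/330) + (11 - 3)*(-342/(-228) - 206/330)) = -452733 - (18648 - 333*8 - 56*(-342*(-1/228) - 206*1/330) + 8*(-342*(-1/228) - 206*1/330)) = -452733 - (18648 - 2664 - 56*(3/2 - 103/165) + 8*(3/2 - 103/165)) = -452733 - (18648 - 2664 - 56*289/330 + 8*(289/330)) = -452733 - (18648 - 2664 - 8092/165 + 1156/165) = -452733 - 1*876808/55 = -452733 - 876808/55 = -25777123/55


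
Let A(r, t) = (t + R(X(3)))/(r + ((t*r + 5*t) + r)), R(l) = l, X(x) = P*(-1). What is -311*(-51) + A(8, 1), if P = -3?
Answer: 459973/29 ≈ 15861.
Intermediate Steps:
X(x) = 3 (X(x) = -3*(-1) = 3)
A(r, t) = (3 + t)/(2*r + 5*t + r*t) (A(r, t) = (t + 3)/(r + ((t*r + 5*t) + r)) = (3 + t)/(r + ((r*t + 5*t) + r)) = (3 + t)/(r + ((5*t + r*t) + r)) = (3 + t)/(r + (r + 5*t + r*t)) = (3 + t)/(2*r + 5*t + r*t))
-311*(-51) + A(8, 1) = -311*(-51) + (3 + 1)/(2*8 + 5*1 + 8*1) = 15861 + 4/(16 + 5 + 8) = 15861 + 4/29 = 459973/29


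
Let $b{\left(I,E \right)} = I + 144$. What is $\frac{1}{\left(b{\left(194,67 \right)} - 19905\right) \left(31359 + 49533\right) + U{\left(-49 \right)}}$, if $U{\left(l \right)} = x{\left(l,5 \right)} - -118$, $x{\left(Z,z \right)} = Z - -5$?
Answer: $- \frac{1}{1582813690} \approx -6.3179 \cdot 10^{-10}$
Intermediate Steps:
$x{\left(Z,z \right)} = 5 + Z$ ($x{\left(Z,z \right)} = Z + 5 = 5 + Z$)
$b{\left(I,E \right)} = 144 + I$
$U{\left(l \right)} = 123 + l$ ($U{\left(l \right)} = \left(5 + l\right) - -118 = \left(5 + l\right) + 118 = 123 + l$)
$\frac{1}{\left(b{\left(194,67 \right)} - 19905\right) \left(31359 + 49533\right) + U{\left(-49 \right)}} = \frac{1}{\left(\left(144 + 194\right) - 19905\right) \left(31359 + 49533\right) + \left(123 - 49\right)} = \frac{1}{\left(338 - 19905\right) 80892 + 74} = \frac{1}{\left(-19567\right) 80892 + 74} = \frac{1}{-1582813764 + 74} = \frac{1}{-1582813690} = - \frac{1}{1582813690}$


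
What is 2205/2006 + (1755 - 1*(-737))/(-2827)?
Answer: 1234583/5670962 ≈ 0.21770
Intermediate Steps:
2205/2006 + (1755 - 1*(-737))/(-2827) = 2205*(1/2006) + (1755 + 737)*(-1/2827) = 2205/2006 + 2492*(-1/2827) = 2205/2006 - 2492/2827 = 1234583/5670962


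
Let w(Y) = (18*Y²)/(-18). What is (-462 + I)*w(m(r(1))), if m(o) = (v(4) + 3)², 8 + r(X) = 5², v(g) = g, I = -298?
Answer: 1824760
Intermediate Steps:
r(X) = 17 (r(X) = -8 + 5² = -8 + 25 = 17)
m(o) = 49 (m(o) = (4 + 3)² = 7² = 49)
w(Y) = -Y² (w(Y) = (18*Y²)*(-1/18) = -Y²)
(-462 + I)*w(m(r(1))) = (-462 - 298)*(-1*49²) = -(-760)*2401 = -760*(-2401) = 1824760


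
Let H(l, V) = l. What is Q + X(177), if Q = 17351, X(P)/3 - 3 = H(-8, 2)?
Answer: 17336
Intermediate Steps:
X(P) = -15 (X(P) = 9 + 3*(-8) = 9 - 24 = -15)
Q + X(177) = 17351 - 15 = 17336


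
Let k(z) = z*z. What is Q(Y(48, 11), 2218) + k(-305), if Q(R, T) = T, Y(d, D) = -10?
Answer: 95243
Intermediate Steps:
k(z) = z**2
Q(Y(48, 11), 2218) + k(-305) = 2218 + (-305)**2 = 2218 + 93025 = 95243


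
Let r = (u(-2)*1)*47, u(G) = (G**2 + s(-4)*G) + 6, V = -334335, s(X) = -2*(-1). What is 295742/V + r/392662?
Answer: -58016181367/65640324885 ≈ -0.88385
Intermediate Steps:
s(X) = 2
u(G) = 6 + G**2 + 2*G (u(G) = (G**2 + 2*G) + 6 = 6 + G**2 + 2*G)
r = 282 (r = ((6 + (-2)**2 + 2*(-2))*1)*47 = ((6 + 4 - 4)*1)*47 = (6*1)*47 = 6*47 = 282)
295742/V + r/392662 = 295742/(-334335) + 282/392662 = 295742*(-1/334335) + 282*(1/392662) = -295742/334335 + 141/196331 = -58016181367/65640324885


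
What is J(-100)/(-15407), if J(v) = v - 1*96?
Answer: 28/2201 ≈ 0.012721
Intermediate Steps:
J(v) = -96 + v (J(v) = v - 96 = -96 + v)
J(-100)/(-15407) = (-96 - 100)/(-15407) = -196*(-1/15407) = 28/2201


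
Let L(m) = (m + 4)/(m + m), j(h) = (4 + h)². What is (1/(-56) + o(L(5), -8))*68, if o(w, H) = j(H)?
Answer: 15215/14 ≈ 1086.8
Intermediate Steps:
L(m) = (4 + m)/(2*m) (L(m) = (4 + m)/((2*m)) = (4 + m)*(1/(2*m)) = (4 + m)/(2*m))
o(w, H) = (4 + H)²
(1/(-56) + o(L(5), -8))*68 = (1/(-56) + (4 - 8)²)*68 = (-1/56 + (-4)²)*68 = (-1/56 + 16)*68 = (895/56)*68 = 15215/14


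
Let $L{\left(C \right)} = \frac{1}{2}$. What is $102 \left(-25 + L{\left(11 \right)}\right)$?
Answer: $-2499$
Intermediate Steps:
$L{\left(C \right)} = \frac{1}{2}$
$102 \left(-25 + L{\left(11 \right)}\right) = 102 \left(-25 + \frac{1}{2}\right) = 102 \left(- \frac{49}{2}\right) = -2499$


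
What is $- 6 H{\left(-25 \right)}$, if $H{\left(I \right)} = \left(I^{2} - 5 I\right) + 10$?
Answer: $-4560$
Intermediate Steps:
$H{\left(I \right)} = 10 + I^{2} - 5 I$
$- 6 H{\left(-25 \right)} = - 6 \left(10 + \left(-25\right)^{2} - -125\right) = - 6 \left(10 + 625 + 125\right) = \left(-6\right) 760 = -4560$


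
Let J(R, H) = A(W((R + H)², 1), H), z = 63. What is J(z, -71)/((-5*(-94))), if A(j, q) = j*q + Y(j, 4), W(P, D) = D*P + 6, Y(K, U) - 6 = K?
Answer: -2447/235 ≈ -10.413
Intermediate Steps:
Y(K, U) = 6 + K
W(P, D) = 6 + D*P
A(j, q) = 6 + j + j*q (A(j, q) = j*q + (6 + j) = 6 + j + j*q)
J(R, H) = 12 + (H + R)² + H*(6 + (H + R)²) (J(R, H) = 6 + (6 + 1*(R + H)²) + (6 + 1*(R + H)²)*H = 6 + (6 + 1*(H + R)²) + (6 + 1*(H + R)²)*H = 6 + (6 + (H + R)²) + (6 + (H + R)²)*H = 6 + (6 + (H + R)²) + H*(6 + (H + R)²) = 12 + (H + R)² + H*(6 + (H + R)²))
J(z, -71)/((-5*(-94))) = (12 + (-71 + 63)² - 71*(6 + (-71 + 63)²))/((-5*(-94))) = (12 + (-8)² - 71*(6 + (-8)²))/470 = (12 + 64 - 71*(6 + 64))*(1/470) = (12 + 64 - 71*70)*(1/470) = (12 + 64 - 4970)*(1/470) = -4894*1/470 = -2447/235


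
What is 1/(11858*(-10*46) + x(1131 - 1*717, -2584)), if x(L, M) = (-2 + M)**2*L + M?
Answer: 1/2763124680 ≈ 3.6191e-10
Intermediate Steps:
x(L, M) = M + L*(-2 + M)**2 (x(L, M) = L*(-2 + M)**2 + M = M + L*(-2 + M)**2)
1/(11858*(-10*46) + x(1131 - 1*717, -2584)) = 1/(11858*(-10*46) + (-2584 + (1131 - 1*717)*(-2 - 2584)**2)) = 1/(11858*(-460) + (-2584 + (1131 - 717)*(-2586)**2)) = 1/(-5454680 + (-2584 + 414*6687396)) = 1/(-5454680 + (-2584 + 2768581944)) = 1/(-5454680 + 2768579360) = 1/2763124680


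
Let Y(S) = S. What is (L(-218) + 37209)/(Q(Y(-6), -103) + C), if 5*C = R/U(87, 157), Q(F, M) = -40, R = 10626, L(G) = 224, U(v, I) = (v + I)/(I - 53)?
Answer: 11417065/264076 ≈ 43.234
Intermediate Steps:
U(v, I) = (I + v)/(-53 + I)
C = 276276/305 (C = (10626/(((157 + 87)/(-53 + 157))))/5 = (10626/((244/104)))/5 = (10626/(((1/104)*244)))/5 = (10626/(61/26))/5 = (10626*(26/61))/5 = (⅕)*(276276/61) = 276276/305 ≈ 905.82)
(L(-218) + 37209)/(Q(Y(-6), -103) + C) = (224 + 37209)/(-40 + 276276/305) = 37433/(264076/305) = 37433*(305/264076) = 11417065/264076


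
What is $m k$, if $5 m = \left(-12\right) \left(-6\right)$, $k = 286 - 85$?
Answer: $\frac{14472}{5} \approx 2894.4$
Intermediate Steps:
$k = 201$
$m = \frac{72}{5}$ ($m = \frac{\left(-12\right) \left(-6\right)}{5} = \frac{1}{5} \cdot 72 = \frac{72}{5} \approx 14.4$)
$m k = \frac{72}{5} \cdot 201 = \frac{14472}{5}$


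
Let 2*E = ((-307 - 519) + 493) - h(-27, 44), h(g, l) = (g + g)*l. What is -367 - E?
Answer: -2777/2 ≈ -1388.5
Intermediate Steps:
h(g, l) = 2*g*l (h(g, l) = (2*g)*l = 2*g*l)
E = 2043/2 (E = (((-307 - 519) + 493) - 2*(-27)*44)/2 = ((-826 + 493) - 1*(-2376))/2 = (-333 + 2376)/2 = (½)*2043 = 2043/2 ≈ 1021.5)
-367 - E = -367 - 1*2043/2 = -367 - 2043/2 = -2777/2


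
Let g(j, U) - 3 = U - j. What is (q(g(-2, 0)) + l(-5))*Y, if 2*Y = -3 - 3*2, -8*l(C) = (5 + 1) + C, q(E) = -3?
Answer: 225/16 ≈ 14.063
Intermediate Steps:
g(j, U) = 3 + U - j (g(j, U) = 3 + (U - j) = 3 + U - j)
l(C) = -¾ - C/8 (l(C) = -((5 + 1) + C)/8 = -(6 + C)/8 = -¾ - C/8)
Y = -9/2 (Y = (-3 - 3*2)/2 = (-3 - 6)/2 = (½)*(-9) = -9/2 ≈ -4.5000)
(q(g(-2, 0)) + l(-5))*Y = (-3 + (-¾ - ⅛*(-5)))*(-9/2) = (-3 + (-¾ + 5/8))*(-9/2) = (-3 - ⅛)*(-9/2) = -25/8*(-9/2) = 225/16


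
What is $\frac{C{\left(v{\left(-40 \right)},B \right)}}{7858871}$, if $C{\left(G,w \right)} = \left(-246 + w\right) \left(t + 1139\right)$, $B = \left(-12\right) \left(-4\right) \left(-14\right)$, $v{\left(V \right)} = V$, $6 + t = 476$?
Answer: $- \frac{1477062}{7858871} \approx -0.18795$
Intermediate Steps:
$t = 470$ ($t = -6 + 476 = 470$)
$B = -672$ ($B = 48 \left(-14\right) = -672$)
$C{\left(G,w \right)} = -395814 + 1609 w$ ($C{\left(G,w \right)} = \left(-246 + w\right) \left(470 + 1139\right) = \left(-246 + w\right) 1609 = -395814 + 1609 w$)
$\frac{C{\left(v{\left(-40 \right)},B \right)}}{7858871} = \frac{-395814 + 1609 \left(-672\right)}{7858871} = \left(-395814 - 1081248\right) \frac{1}{7858871} = \left(-1477062\right) \frac{1}{7858871} = - \frac{1477062}{7858871}$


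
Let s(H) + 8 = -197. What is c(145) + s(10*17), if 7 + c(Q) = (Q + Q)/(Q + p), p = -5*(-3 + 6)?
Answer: -2727/13 ≈ -209.77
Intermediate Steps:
s(H) = -205 (s(H) = -8 - 197 = -205)
p = -15 (p = -5*3 = -15)
c(Q) = -7 + 2*Q/(-15 + Q) (c(Q) = -7 + (Q + Q)/(Q - 15) = -7 + (2*Q)/(-15 + Q) = -7 + 2*Q/(-15 + Q))
c(145) + s(10*17) = 5*(21 - 1*145)/(-15 + 145) - 205 = 5*(21 - 145)/130 - 205 = 5*(1/130)*(-124) - 205 = -62/13 - 205 = -2727/13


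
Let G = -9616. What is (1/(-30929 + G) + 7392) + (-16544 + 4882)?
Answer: -173127151/40545 ≈ -4270.0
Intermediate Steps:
(1/(-30929 + G) + 7392) + (-16544 + 4882) = (1/(-30929 - 9616) + 7392) + (-16544 + 4882) = (1/(-40545) + 7392) - 11662 = (-1/40545 + 7392) - 11662 = 299708639/40545 - 11662 = -173127151/40545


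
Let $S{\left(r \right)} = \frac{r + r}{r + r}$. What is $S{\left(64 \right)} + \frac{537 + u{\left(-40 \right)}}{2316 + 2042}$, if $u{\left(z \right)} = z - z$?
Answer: $\frac{4895}{4358} \approx 1.1232$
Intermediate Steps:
$S{\left(r \right)} = 1$ ($S{\left(r \right)} = \frac{2 r}{2 r} = 2 r \frac{1}{2 r} = 1$)
$u{\left(z \right)} = 0$
$S{\left(64 \right)} + \frac{537 + u{\left(-40 \right)}}{2316 + 2042} = 1 + \frac{537 + 0}{2316 + 2042} = 1 + \frac{537}{4358} = \frac{4895}{4358}$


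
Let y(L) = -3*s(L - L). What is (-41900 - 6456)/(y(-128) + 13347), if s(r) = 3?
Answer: -24178/6669 ≈ -3.6254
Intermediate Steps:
y(L) = -9 (y(L) = -3*3 = -9)
(-41900 - 6456)/(y(-128) + 13347) = (-41900 - 6456)/(-9 + 13347) = -48356/13338 = -48356*1/13338 = -24178/6669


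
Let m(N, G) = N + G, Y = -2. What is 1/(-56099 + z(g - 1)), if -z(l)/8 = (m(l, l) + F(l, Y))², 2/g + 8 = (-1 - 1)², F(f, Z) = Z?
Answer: -1/56299 ≈ -1.7762e-5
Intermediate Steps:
g = -½ (g = 2/(-8 + (-1 - 1)²) = 2/(-8 + (-2)²) = 2/(-8 + 4) = 2/(-4) = 2*(-¼) = -½ ≈ -0.50000)
m(N, G) = G + N
z(l) = -8*(-2 + 2*l)² (z(l) = -8*((l + l) - 2)² = -8*(2*l - 2)² = -8*(-2 + 2*l)²)
1/(-56099 + z(g - 1)) = 1/(-56099 - 32*(-1 + (-½ - 1))²) = 1/(-56099 - 32*(-1 - 3/2)²) = 1/(-56099 - 32*(-5/2)²) = 1/(-56099 - 32*25/4) = 1/(-56099 - 200) = 1/(-56299) = -1/56299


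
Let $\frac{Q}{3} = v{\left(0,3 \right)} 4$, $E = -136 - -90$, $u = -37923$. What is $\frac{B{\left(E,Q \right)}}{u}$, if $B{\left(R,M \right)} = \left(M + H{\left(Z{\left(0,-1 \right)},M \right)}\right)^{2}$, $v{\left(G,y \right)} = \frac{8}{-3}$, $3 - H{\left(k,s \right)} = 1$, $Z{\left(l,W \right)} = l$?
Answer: $- \frac{300}{12641} \approx -0.023732$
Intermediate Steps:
$H{\left(k,s \right)} = 2$ ($H{\left(k,s \right)} = 3 - 1 = 2$)
$v{\left(G,y \right)} = - \frac{8}{3}$ ($v{\left(G,y \right)} = 8 \left(- \frac{1}{3}\right) = - \frac{8}{3}$)
$E = -46$ ($E = -136 + 90 = -46$)
$Q = -32$ ($Q = 3 \left(\left(- \frac{8}{3}\right) 4\right) = 3 \left(- \frac{32}{3}\right) = -32$)
$B{\left(R,M \right)} = \left(2 + M\right)^{2}$ ($B{\left(R,M \right)} = \left(M + 2\right)^{2} = \left(2 + M\right)^{2}$)
$\frac{B{\left(E,Q \right)}}{u} = \frac{\left(2 - 32\right)^{2}}{-37923} = \left(-30\right)^{2} \left(- \frac{1}{37923}\right) = 900 \left(- \frac{1}{37923}\right) = - \frac{300}{12641}$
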